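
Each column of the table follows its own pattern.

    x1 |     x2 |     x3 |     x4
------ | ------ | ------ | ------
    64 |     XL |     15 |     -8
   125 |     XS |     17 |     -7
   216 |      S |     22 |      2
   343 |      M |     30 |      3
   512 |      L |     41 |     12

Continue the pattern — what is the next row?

729  XL  55  13

For the column x1, perfect cubes: 4³, 5³, 6³, …: 64, 125, 216, 343, 512 → 729.
Column x2 — runs through clothing sizes XS→XL: XL, XS, S, M, L → XL.
Column x3: differences are 2, 5, 8, … (increasing by 3 each time), so 15, 17, 22, 30, 41 → 55.
Column x4: alternating steps +1, +9, +1, +9, …, so -8, -7, 2, 3, 12 → 13.
Putting it together: 729  XL  55  13.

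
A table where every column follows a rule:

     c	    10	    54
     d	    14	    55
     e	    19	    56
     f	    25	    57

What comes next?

Letter: letters move forward 1 place in the alphabet, so c, d, e, f → g.
Second component goes 10, 14, 19, 25 → 32 (differences are 4, 5, 6, … (increasing by 1 each time)).
For the third component, +1 each step: 54, 55, 56, 57 → 58.
Putting it together: g  32  58.

g  32  58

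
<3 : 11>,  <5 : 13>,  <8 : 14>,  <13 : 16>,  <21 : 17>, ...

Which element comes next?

<34 : 19>

First coordinate: each term is the sum of the two before it; 3, 5, 8, 13, 21 → 34.
Second coordinate: 11, 13, 14, 16, 17 → 19 (alternating steps +2, +1, +2, +1, …).
Combining the parts gives <34 : 19>.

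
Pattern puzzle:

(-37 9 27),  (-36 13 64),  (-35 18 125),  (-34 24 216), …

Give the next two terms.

(-33 31 343), (-32 39 512)

First entry goes -37, -36, -35, -34 → -33 → -32 (+1 each step).
Second entry: differences are 4, 5, 6, … (increasing by 1 each time); 9, 13, 18, 24 → 31 → 39.
Third entry: perfect cubes: 3³, 4³, 5³, …, so 27, 64, 125, 216 → 343 → 512.
So the next two terms are (-33 31 343) and (-32 39 512).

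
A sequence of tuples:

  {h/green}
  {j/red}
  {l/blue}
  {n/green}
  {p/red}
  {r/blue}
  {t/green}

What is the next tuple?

For the letter, letters move forward 2 places in the alphabet: h, j, l, n, p, r, t → v.
For the colour, repeats green → red → blue: green, red, blue, green, red, blue, green → red.
So the next tuple is {v/red}.

{v/red}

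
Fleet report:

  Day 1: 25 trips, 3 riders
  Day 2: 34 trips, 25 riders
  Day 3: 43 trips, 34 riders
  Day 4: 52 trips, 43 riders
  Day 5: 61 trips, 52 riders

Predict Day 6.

Trips goes 25, 34, 43, 52, 61 → 70 (+9 each step).
Riders goes 3, 25, 34, 43, 52 → 61 (always the previous value of the trips).
Putting it together: 70 trips, 61 riders.

70 trips, 61 riders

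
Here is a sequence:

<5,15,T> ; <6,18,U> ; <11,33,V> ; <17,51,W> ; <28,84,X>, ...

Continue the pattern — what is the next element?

First part goes 5, 6, 11, 17, 28 → 45 (each term is the sum of the two before it).
For the second part, always 3 × the first part: 15, 18, 33, 51, 84 → 135.
Letter — letters move forward 1 place in the alphabet: T, U, V, W, X → Y.
Combining the parts gives <45,135,Y>.

<45,135,Y>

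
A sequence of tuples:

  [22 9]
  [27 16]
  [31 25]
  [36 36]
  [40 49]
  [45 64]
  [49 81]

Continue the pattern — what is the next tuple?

[54 100]

First entry: alternating steps +5, +4, +5, +4, …; 22, 27, 31, 36, 40, 45, 49 → 54.
Second entry — perfect squares: 3², 4², 5², …: 9, 16, 25, 36, 49, 64, 81 → 100.
Combining the parts gives [54 100].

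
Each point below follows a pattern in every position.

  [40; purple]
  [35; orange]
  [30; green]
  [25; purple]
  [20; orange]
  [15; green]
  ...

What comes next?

First entry goes 40, 35, 30, 25, 20, 15 → 10 (−5 each step).
Colour goes purple, orange, green, purple, orange, green → purple (repeats purple → orange → green).
Putting it together: [10; purple].

[10; purple]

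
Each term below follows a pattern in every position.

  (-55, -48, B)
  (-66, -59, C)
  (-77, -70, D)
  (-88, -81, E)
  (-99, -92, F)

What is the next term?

For the first part, −11 each step: -55, -66, -77, -88, -99 → -110.
Second part: always 7 more than the first part, so -48, -59, -70, -81, -92 → -103.
For the letter, letters move forward 1 place in the alphabet: B, C, D, E, F → G.
Combining the parts gives (-110, -103, G).

(-110, -103, G)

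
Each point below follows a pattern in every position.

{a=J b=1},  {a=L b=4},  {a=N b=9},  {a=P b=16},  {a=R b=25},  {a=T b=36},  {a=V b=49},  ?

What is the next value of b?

64

For the b, perfect squares: 1², 2², 3², …: 1, 4, 9, 16, 25, 36, 49 → 64.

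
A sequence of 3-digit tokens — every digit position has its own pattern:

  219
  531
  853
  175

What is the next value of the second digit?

9

Second digit goes 1, 3, 5, 7 → 9 (+2 each step, mod 10).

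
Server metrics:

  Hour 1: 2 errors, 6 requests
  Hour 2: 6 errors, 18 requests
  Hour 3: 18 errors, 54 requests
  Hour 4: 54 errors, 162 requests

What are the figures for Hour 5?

Errors: ×3 each step, so 2, 6, 18, 54 → 162.
For the requests, always 3 × the errors: 6, 18, 54, 162 → 486.
Putting it together: 162 errors, 486 requests.

162 errors, 486 requests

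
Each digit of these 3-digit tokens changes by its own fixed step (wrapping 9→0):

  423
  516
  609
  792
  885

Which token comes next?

First digit — +1 each step, mod 10: 4, 5, 6, 7, 8 → 9.
Second digit goes 2, 1, 0, 9, 8 → 7 (−1 each step, mod 10).
For the third digit, +3 each step, mod 10: 3, 6, 9, 2, 5 → 8.
So the next token is 978.

978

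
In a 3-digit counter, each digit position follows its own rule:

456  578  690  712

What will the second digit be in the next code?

3

Second digit — +2 each step, mod 10: 5, 7, 9, 1 → 3.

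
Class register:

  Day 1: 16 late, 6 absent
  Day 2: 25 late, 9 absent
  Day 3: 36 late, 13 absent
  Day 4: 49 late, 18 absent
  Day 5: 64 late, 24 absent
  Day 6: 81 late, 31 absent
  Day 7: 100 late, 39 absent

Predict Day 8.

121 late, 48 absent

Late: perfect squares: 4², 5², 6², …; 16, 25, 36, 49, 64, 81, 100 → 121.
Absent: 6, 9, 13, 18, 24, 31, 39 → 48 (differences are 3, 4, 5, … (increasing by 1 each time)).
So the next row is 121 late, 48 absent.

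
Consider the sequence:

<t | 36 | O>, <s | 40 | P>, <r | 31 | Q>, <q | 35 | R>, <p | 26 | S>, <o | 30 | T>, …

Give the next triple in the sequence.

First letter — letters move back 1 place in the alphabet: t, s, r, q, p, o → n.
For the second slot, alternating steps +4, −9, +4, −9, …: 36, 40, 31, 35, 26, 30 → 21.
Second letter — letters move forward 1 place in the alphabet: O, P, Q, R, S, T → U.
Putting it together: <n | 21 | U>.

<n | 21 | U>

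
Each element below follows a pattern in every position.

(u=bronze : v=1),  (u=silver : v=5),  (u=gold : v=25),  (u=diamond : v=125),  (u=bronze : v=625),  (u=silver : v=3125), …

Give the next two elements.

(u=gold : v=15625), (u=diamond : v=78125)

For the u, repeats bronze → silver → gold → diamond: bronze, silver, gold, diamond, bronze, silver → gold → diamond.
V: 1, 5, 25, 125, 625, 3125 → 15625 → 78125 (×5 each step).
Putting the parts together: (u=gold : v=15625) and then (u=diamond : v=78125).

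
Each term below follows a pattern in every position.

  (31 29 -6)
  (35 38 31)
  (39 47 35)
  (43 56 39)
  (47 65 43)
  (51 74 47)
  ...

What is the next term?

(55 83 51)

For the first part, +4 each step: 31, 35, 39, 43, 47, 51 → 55.
Second part — +9 each step: 29, 38, 47, 56, 65, 74 → 83.
Third part — always the previous value of the first part: -6, 31, 35, 39, 43, 47 → 51.
Combining the parts gives (55 83 51).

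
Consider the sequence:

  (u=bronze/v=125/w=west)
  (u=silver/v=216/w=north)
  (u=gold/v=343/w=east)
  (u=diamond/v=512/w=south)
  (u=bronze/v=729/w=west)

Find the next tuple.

(u=silver/v=1000/w=north)

U goes bronze, silver, gold, diamond, bronze → silver (repeats bronze → silver → gold → diamond).
For the v, perfect cubes: 5³, 6³, 7³, …: 125, 216, 343, 512, 729 → 1000.
W: west, north, east, south, west → north (repeats west → north → east → south).
Putting it together: (u=silver/v=1000/w=north).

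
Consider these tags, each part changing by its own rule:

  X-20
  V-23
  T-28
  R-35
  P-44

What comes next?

N-55

Letter: X, V, T, R, P → N (letters move back 2 places in the alphabet).
For the second component, differences are 3, 5, 7, … (increasing by 2 each time): 20, 23, 28, 35, 44 → 55.
Putting it together: N-55.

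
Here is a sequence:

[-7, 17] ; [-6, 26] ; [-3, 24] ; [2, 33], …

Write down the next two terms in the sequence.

First part: -7, -6, -3, 2 → 9 → 18 (differences are 1, 3, 5, … (increasing by 2 each time)).
Second part: alternating steps +9, −2, +9, −2, …, so 17, 26, 24, 33 → 31 → 40.
So the next two terms are [9, 31] and [18, 40].

[9, 31], [18, 40]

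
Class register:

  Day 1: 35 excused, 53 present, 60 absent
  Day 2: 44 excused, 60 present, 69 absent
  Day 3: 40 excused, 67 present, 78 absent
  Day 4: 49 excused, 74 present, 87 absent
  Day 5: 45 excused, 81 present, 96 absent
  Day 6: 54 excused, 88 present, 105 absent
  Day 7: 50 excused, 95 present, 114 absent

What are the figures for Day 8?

Excused: alternating steps +9, −4, +9, −4, …; 35, 44, 40, 49, 45, 54, 50 → 59.
For the present, +7 each step: 53, 60, 67, 74, 81, 88, 95 → 102.
Absent goes 60, 69, 78, 87, 96, 105, 114 → 123 (+9 each step).
So the next line is 59 excused, 102 present, 123 absent.

59 excused, 102 present, 123 absent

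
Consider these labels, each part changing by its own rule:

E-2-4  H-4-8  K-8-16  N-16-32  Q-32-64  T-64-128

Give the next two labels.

W-128-256, Z-256-512

Letter: letters move forward 3 places in the alphabet; E, H, K, N, Q, T → W → Z.
Second component goes 2, 4, 8, 16, 32, 64 → 128 → 256 (×2 each step).
Third component: 4, 8, 16, 32, 64, 128 → 256 → 512 (×2 each step).
So the next two labels are W-128-256 and Z-256-512.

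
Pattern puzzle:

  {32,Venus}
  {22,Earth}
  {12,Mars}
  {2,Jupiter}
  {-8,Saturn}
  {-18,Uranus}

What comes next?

{-28,Neptune}

First component goes 32, 22, 12, 2, -8, -18 → -28 (−10 each step).
Planet goes Venus, Earth, Mars, Jupiter, Saturn, Uranus → Neptune (runs through the planets Mercury→Neptune).
So the next tuple is {-28,Neptune}.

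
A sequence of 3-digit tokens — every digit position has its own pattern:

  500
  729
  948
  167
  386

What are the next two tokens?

505, 724

First digit goes 5, 7, 9, 1, 3 → 5 → 7 (+2 each step, mod 10).
Second digit: 0, 2, 4, 6, 8 → 0 → 2 (+2 each step, mod 10).
Third digit: −1 each step, mod 10, so 0, 9, 8, 7, 6 → 5 → 4.
So the next two tokens are 505 and 724.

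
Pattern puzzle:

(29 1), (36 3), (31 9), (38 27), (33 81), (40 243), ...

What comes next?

For the first entry, alternating steps +7, −5, +7, −5, …: 29, 36, 31, 38, 33, 40 → 35.
Second entry: ×3 each step, so 1, 3, 9, 27, 81, 243 → 729.
So the next tuple is (35 729).

(35 729)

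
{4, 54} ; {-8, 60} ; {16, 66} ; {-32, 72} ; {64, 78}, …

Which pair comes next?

{-128, 84}

First value goes 4, -8, 16, -32, 64 → -128 (×(-2) each step).
Second value: +6 each step; 54, 60, 66, 72, 78 → 84.
Combining the parts gives {-128, 84}.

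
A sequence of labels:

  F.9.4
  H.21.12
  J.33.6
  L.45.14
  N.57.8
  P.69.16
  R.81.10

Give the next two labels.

Letter: letters move forward 2 places in the alphabet, so F, H, J, L, N, P, R → T → V.
Second component: +12 each step; 9, 21, 33, 45, 57, 69, 81 → 93 → 105.
Third component: alternating steps +8, −6, +8, −6, …; 4, 12, 6, 14, 8, 16, 10 → 18 → 12.
Putting the parts together: T.93.18 and then V.105.12.

T.93.18 then V.105.12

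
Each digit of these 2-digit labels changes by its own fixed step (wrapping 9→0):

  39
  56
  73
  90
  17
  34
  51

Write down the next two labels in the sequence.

78 then 95

First digit goes 3, 5, 7, 9, 1, 3, 5 → 7 → 9 (+2 each step, mod 10).
Second digit: −3 each step, mod 10, so 9, 6, 3, 0, 7, 4, 1 → 8 → 5.
Putting the parts together: 78 and then 95.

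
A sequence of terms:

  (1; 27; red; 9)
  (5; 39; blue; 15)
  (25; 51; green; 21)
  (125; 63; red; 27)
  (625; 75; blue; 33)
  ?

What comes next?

First entry: 1, 5, 25, 125, 625 → 3125 (×5 each step).
Second entry — +12 each step: 27, 39, 51, 63, 75 → 87.
Colour: repeats red → blue → green; red, blue, green, red, blue → green.
Fourth entry — +6 each step: 9, 15, 21, 27, 33 → 39.
Combining the parts gives (3125; 87; green; 39).

(3125; 87; green; 39)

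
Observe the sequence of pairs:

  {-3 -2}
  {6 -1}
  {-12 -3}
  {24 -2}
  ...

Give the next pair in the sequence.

First part: ×(-2) each step, so -3, 6, -12, 24 → -48.
Second part: alternating steps +1, −2, +1, −2, …; -2, -1, -3, -2 → -4.
So the next pair is {-48 -4}.

{-48 -4}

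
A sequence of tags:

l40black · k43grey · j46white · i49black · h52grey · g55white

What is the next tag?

f58black

Letter — letters move back 1 place in the alphabet: l, k, j, i, h, g → f.
Second component goes 40, 43, 46, 49, 52, 55 → 58 (+3 each step).
Shade — repeats black → grey → white: black, grey, white, black, grey, white → black.
Combining the parts gives f58black.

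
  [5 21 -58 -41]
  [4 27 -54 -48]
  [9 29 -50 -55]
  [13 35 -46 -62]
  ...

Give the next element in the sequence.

First component goes 5, 4, 9, 13 → 22 (each term is the sum of the two before it).
Second component goes 21, 27, 29, 35 → 37 (alternating steps +6, +2, +6, +2, …).
For the third component, +4 each step: -58, -54, -50, -46 → -42.
Fourth component — −7 each step: -41, -48, -55, -62 → -69.
So the next element is [22 37 -42 -69].

[22 37 -42 -69]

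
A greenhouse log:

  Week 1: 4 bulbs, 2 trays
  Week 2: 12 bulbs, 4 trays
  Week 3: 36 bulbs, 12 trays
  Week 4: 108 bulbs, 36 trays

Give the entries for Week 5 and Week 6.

324 bulbs, 108 trays; 972 bulbs, 324 trays

Bulbs: 4, 12, 36, 108 → 324 → 972 (×3 each step).
Trays: 2, 4, 12, 36 → 108 → 324 (always the previous value of the bulbs).
So the next two records are 324 bulbs, 108 trays and 972 bulbs, 324 trays.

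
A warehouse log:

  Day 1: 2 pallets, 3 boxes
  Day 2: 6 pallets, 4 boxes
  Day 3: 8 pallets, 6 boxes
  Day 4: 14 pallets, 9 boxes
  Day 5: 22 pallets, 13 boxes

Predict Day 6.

For the pallets, each term is the sum of the two before it: 2, 6, 8, 14, 22 → 36.
Boxes goes 3, 4, 6, 9, 13 → 18 (differences are 1, 2, 3, … (increasing by 1 each time)).
So the next line is 36 pallets, 18 boxes.

36 pallets, 18 boxes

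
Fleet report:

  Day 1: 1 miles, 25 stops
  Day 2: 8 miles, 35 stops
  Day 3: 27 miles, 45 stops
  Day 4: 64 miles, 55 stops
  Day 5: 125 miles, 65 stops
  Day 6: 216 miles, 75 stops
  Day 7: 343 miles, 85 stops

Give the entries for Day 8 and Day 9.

512 miles, 95 stops; 729 miles, 105 stops

Miles — perfect cubes: 1³, 2³, 3³, …: 1, 8, 27, 64, 125, 216, 343 → 512 → 729.
Stops: 25, 35, 45, 55, 65, 75, 85 → 95 → 105 (+10 each step).
Putting the parts together: 512 miles, 95 stops and then 729 miles, 105 stops.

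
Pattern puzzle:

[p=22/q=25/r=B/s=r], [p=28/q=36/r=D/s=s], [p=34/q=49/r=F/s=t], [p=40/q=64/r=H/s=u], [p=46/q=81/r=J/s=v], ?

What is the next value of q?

100

For the p, +6 each step: 22, 28, 34, 40, 46 → 52.
For the q, perfect squares: 5², 6², 7², …: 25, 36, 49, 64, 81 → 100.
R goes B, D, F, H, J → L (letters move forward 2 places in the alphabet).
S goes r, s, t, u, v → w (letters move forward 1 place in the alphabet).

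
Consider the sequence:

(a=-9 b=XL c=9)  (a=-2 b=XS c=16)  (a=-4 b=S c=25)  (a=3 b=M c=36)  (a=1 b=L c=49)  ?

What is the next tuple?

A: -9, -2, -4, 3, 1 → 8 (alternating steps +7, −2, +7, −2, …).
For the b, runs through clothing sizes XS→XL: XL, XS, S, M, L → XL.
C: perfect squares: 3², 4², 5², …, so 9, 16, 25, 36, 49 → 64.
Combining the parts gives (a=8 b=XL c=64).

(a=8 b=XL c=64)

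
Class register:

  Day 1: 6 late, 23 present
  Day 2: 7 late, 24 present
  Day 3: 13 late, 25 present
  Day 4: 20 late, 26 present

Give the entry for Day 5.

33 late, 27 present

Late — each term is the sum of the two before it: 6, 7, 13, 20 → 33.
Present: +1 each step, so 23, 24, 25, 26 → 27.
Putting it together: 33 late, 27 present.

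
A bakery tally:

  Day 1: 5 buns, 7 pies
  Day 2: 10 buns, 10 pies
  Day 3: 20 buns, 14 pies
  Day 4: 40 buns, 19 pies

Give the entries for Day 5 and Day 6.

80 buns, 25 pies; 160 buns, 32 pies

Buns goes 5, 10, 20, 40 → 80 → 160 (×2 each step).
For the pies, differences are 3, 4, 5, … (increasing by 1 each time): 7, 10, 14, 19 → 25 → 32.
Putting the parts together: 80 buns, 25 pies and then 160 buns, 32 pies.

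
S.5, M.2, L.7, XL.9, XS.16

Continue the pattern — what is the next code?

Size — runs through clothing sizes XS→XL: S, M, L, XL, XS → S.
Second component: each term is the sum of the two before it, so 5, 2, 7, 9, 16 → 25.
Putting it together: S.25.

S.25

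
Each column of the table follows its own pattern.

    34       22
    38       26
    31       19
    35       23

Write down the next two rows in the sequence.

First component: alternating steps +4, −7, +4, −7, …, so 34, 38, 31, 35 → 28 → 32.
Second component: always 12 less than the first component, so 22, 26, 19, 23 → 16 → 20.
So the next two rows are 28  16 and 32  20.

28  16; 32  20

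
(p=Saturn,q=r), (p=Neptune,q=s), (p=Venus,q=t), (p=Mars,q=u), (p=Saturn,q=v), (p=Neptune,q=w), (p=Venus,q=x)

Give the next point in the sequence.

(p=Mars,q=y)

P — repeats Saturn → Neptune → Venus → Mars: Saturn, Neptune, Venus, Mars, Saturn, Neptune, Venus → Mars.
Q: letters move forward 1 place in the alphabet; r, s, t, u, v, w, x → y.
Combining the parts gives (p=Mars,q=y).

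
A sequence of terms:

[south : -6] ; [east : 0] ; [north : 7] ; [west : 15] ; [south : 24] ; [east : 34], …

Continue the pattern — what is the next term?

Direction: repeats south → east → north → west, so south, east, north, west, south, east → north.
Second entry: -6, 0, 7, 15, 24, 34 → 45 (differences are 6, 7, 8, … (increasing by 1 each time)).
Combining the parts gives [north : 45].

[north : 45]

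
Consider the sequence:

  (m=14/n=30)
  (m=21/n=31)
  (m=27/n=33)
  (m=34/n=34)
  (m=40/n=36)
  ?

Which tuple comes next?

(m=47/n=37)

M goes 14, 21, 27, 34, 40 → 47 (alternating steps +7, +6, +7, +6, …).
N: 30, 31, 33, 34, 36 → 37 (alternating steps +1, +2, +1, +2, …).
Putting it together: (m=47/n=37).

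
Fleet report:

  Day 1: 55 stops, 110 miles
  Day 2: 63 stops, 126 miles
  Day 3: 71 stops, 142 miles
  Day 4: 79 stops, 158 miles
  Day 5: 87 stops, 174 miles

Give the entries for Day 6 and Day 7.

95 stops, 190 miles; 103 stops, 206 miles

Stops: +8 each step, so 55, 63, 71, 79, 87 → 95 → 103.
Miles: always 2 × the stops, so 110, 126, 142, 158, 174 → 190 → 206.
So the next two lines are 95 stops, 190 miles and 103 stops, 206 miles.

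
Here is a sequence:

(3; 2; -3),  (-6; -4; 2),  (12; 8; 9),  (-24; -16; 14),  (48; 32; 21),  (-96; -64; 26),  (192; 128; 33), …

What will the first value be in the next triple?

First value: ×(-2) each step; 3, -6, 12, -24, 48, -96, 192 → -384.

-384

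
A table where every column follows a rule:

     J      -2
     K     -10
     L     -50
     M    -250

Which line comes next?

N  -1250

For the letter, letters move forward 1 place in the alphabet: J, K, L, M → N.
Second component: ×5 each step, so -2, -10, -50, -250 → -1250.
Combining the parts gives N  -1250.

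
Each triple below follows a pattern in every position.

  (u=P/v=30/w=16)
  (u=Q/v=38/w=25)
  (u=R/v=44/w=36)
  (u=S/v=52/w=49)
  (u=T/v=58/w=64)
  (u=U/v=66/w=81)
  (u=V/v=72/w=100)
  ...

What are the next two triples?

(u=W/v=80/w=121), (u=X/v=86/w=144)

U: letters move forward 1 place in the alphabet, so P, Q, R, S, T, U, V → W → X.
V: alternating steps +8, +6, +8, +6, …; 30, 38, 44, 52, 58, 66, 72 → 80 → 86.
W goes 16, 25, 36, 49, 64, 81, 100 → 121 → 144 (perfect squares: 4², 5², 6², …).
So the next two triples are (u=W/v=80/w=121) and (u=X/v=86/w=144).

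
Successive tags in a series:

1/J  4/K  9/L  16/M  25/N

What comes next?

36/O

First component goes 1, 4, 9, 16, 25 → 36 (perfect squares: 1², 2², 3², …).
Letter: letters move forward 1 place in the alphabet, so J, K, L, M, N → O.
Putting it together: 36/O.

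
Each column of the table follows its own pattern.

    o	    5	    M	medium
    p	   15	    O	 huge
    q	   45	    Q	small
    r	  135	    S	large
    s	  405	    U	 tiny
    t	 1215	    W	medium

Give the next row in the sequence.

First letter: letters move forward 1 place in the alphabet, so o, p, q, r, s, t → u.
Second component: ×3 each step, so 5, 15, 45, 135, 405, 1215 → 3645.
Second letter: letters move forward 2 places in the alphabet, so M, O, Q, S, U, W → Y.
For the size, repeats medium → huge → small → large → tiny: medium, huge, small, large, tiny, medium → huge.
So the next row is u  3645  Y  huge.

u  3645  Y  huge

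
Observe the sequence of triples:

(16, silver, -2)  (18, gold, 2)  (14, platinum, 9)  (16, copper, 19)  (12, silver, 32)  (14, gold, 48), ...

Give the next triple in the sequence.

First slot: alternating steps +2, −4, +2, −4, …; 16, 18, 14, 16, 12, 14 → 10.
Metal: repeats silver → gold → platinum → copper; silver, gold, platinum, copper, silver, gold → platinum.
Third slot: differences are 4, 7, 10, … (increasing by 3 each time), so -2, 2, 9, 19, 32, 48 → 67.
Putting it together: (10, platinum, 67).

(10, platinum, 67)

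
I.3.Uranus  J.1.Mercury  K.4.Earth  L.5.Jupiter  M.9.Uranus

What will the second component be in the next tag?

14

Second component: 3, 1, 4, 5, 9 → 14 (each term is the sum of the two before it).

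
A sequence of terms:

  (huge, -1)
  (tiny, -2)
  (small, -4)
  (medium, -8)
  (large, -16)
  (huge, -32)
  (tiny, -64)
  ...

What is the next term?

For the size, repeats huge → tiny → small → medium → large: huge, tiny, small, medium, large, huge, tiny → small.
Second coordinate: ×2 each step, so -1, -2, -4, -8, -16, -32, -64 → -128.
Combining the parts gives (small, -128).

(small, -128)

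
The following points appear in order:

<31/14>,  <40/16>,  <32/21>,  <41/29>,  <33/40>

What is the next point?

<42/54>

First part: alternating steps +9, −8, +9, −8, …; 31, 40, 32, 41, 33 → 42.
Second part: 14, 16, 21, 29, 40 → 54 (differences are 2, 5, 8, … (increasing by 3 each time)).
Combining the parts gives <42/54>.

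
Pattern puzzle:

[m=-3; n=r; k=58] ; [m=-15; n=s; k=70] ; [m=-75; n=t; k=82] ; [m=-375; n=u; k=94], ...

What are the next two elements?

For the m, ×5 each step: -3, -15, -75, -375 → -1875 → -9375.
N: letters move forward 1 place in the alphabet; r, s, t, u → v → w.
K goes 58, 70, 82, 94 → 106 → 118 (+12 each step).
Putting the parts together: [m=-1875; n=v; k=106] and then [m=-9375; n=w; k=118].

[m=-1875; n=v; k=106], [m=-9375; n=w; k=118]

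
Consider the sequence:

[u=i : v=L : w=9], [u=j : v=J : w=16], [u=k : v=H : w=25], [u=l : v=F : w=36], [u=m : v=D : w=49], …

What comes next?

[u=n : v=B : w=64]

For the u, letters move forward 1 place in the alphabet: i, j, k, l, m → n.
V: L, J, H, F, D → B (letters move back 2 places in the alphabet).
For the w, perfect squares: 3², 4², 5², …: 9, 16, 25, 36, 49 → 64.
Combining the parts gives [u=n : v=B : w=64].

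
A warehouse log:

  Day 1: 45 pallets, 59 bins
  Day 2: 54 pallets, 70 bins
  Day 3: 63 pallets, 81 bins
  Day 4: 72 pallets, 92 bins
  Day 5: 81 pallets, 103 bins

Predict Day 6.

90 pallets, 114 bins

Pallets: +9 each step, so 45, 54, 63, 72, 81 → 90.
Bins — +11 each step: 59, 70, 81, 92, 103 → 114.
So the next line is 90 pallets, 114 bins.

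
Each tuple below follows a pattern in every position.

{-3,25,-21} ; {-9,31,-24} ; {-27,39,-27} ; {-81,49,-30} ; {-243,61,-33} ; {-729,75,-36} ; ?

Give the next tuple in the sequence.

{-2187,91,-39}

First coordinate: ×3 each step; -3, -9, -27, -81, -243, -729 → -2187.
Second coordinate: differences are 6, 8, 10, … (increasing by 2 each time), so 25, 31, 39, 49, 61, 75 → 91.
Third coordinate: −3 each step, so -21, -24, -27, -30, -33, -36 → -39.
So the next tuple is {-2187,91,-39}.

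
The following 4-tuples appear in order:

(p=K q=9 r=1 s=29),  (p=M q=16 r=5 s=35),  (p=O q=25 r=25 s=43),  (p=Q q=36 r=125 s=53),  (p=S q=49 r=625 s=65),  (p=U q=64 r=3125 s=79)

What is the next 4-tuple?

P: letters move forward 2 places in the alphabet, so K, M, O, Q, S, U → W.
Q — perfect squares: 3², 4², 5², …: 9, 16, 25, 36, 49, 64 → 81.
R: ×5 each step; 1, 5, 25, 125, 625, 3125 → 15625.
S: differences are 6, 8, 10, … (increasing by 2 each time); 29, 35, 43, 53, 65, 79 → 95.
Putting it together: (p=W q=81 r=15625 s=95).

(p=W q=81 r=15625 s=95)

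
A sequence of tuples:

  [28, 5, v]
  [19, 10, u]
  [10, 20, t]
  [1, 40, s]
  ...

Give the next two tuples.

First entry — −9 each step: 28, 19, 10, 1 → -8 → -17.
Second entry — ×2 each step: 5, 10, 20, 40 → 80 → 160.
For the letter, letters move back 1 place in the alphabet: v, u, t, s → r → q.
So the next two tuples are [-8, 80, r] and [-17, 160, q].

[-8, 80, r], [-17, 160, q]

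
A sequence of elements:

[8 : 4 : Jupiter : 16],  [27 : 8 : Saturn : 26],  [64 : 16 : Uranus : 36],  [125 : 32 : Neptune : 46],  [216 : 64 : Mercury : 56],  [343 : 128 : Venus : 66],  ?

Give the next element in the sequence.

For the first coordinate, perfect cubes: 2³, 3³, 4³, …: 8, 27, 64, 125, 216, 343 → 512.
Second coordinate goes 4, 8, 16, 32, 64, 128 → 256 (×2 each step).
Planet: runs through the planets Mercury→Neptune; Jupiter, Saturn, Uranus, Neptune, Mercury, Venus → Earth.
Fourth coordinate — +10 each step: 16, 26, 36, 46, 56, 66 → 76.
So the next element is [512 : 256 : Earth : 76].

[512 : 256 : Earth : 76]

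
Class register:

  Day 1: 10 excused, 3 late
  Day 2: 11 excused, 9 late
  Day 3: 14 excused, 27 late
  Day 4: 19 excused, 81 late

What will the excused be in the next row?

26

Excused: 10, 11, 14, 19 → 26 (differences are 1, 3, 5, … (increasing by 2 each time)).
Late: ×3 each step; 3, 9, 27, 81 → 243.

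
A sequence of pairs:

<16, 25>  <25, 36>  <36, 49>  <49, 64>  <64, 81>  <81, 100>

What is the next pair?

First value: perfect squares: 4², 5², 6², …; 16, 25, 36, 49, 64, 81 → 100.
Second value goes 25, 36, 49, 64, 81, 100 → 121 (perfect squares: 5², 6², 7², …).
So the next pair is <100, 121>.

<100, 121>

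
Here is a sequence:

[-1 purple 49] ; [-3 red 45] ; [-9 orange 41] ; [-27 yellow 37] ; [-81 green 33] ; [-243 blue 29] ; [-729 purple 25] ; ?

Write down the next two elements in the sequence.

For the first component, ×3 each step: -1, -3, -9, -27, -81, -243, -729 → -2187 → -6561.
Colour goes purple, red, orange, yellow, green, blue, purple → red → orange (repeats purple → red → orange → yellow → green → blue).
Third component — −4 each step: 49, 45, 41, 37, 33, 29, 25 → 21 → 17.
Putting the parts together: [-2187 red 21] and then [-6561 orange 17].

[-2187 red 21], [-6561 orange 17]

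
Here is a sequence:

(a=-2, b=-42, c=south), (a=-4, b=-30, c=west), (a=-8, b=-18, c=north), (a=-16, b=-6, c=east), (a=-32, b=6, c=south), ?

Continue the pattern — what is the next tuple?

(a=-64, b=18, c=west)

A — ×2 each step: -2, -4, -8, -16, -32 → -64.
B — +12 each step: -42, -30, -18, -6, 6 → 18.
C goes south, west, north, east, south → west (repeats south → west → north → east).
Putting it together: (a=-64, b=18, c=west).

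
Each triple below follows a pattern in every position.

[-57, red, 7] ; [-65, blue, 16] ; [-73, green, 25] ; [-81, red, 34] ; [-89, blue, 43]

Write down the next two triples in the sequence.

[-97, green, 52], [-105, red, 61]

First entry goes -57, -65, -73, -81, -89 → -97 → -105 (−8 each step).
Colour: repeats red → blue → green, so red, blue, green, red, blue → green → red.
Third entry — +9 each step: 7, 16, 25, 34, 43 → 52 → 61.
Putting the parts together: [-97, green, 52] and then [-105, red, 61].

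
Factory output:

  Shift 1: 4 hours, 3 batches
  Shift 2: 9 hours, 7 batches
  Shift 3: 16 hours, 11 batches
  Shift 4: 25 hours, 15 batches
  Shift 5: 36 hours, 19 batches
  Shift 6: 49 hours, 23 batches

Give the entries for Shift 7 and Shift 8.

Hours goes 4, 9, 16, 25, 36, 49 → 64 → 81 (perfect squares: 2², 3², 4², …).
Batches — +4 each step: 3, 7, 11, 15, 19, 23 → 27 → 31.
Putting the parts together: 64 hours, 27 batches and then 81 hours, 31 batches.

64 hours, 27 batches; 81 hours, 31 batches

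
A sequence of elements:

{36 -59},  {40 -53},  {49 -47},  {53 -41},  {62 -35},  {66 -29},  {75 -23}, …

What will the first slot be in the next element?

79

First slot goes 36, 40, 49, 53, 62, 66, 75 → 79 (alternating steps +4, +9, +4, +9, …).
Second slot: +6 each step; -59, -53, -47, -41, -35, -29, -23 → -17.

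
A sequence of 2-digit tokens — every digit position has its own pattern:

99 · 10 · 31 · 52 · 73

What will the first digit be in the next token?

9

First digit goes 9, 1, 3, 5, 7 → 9 (+2 each step, mod 10).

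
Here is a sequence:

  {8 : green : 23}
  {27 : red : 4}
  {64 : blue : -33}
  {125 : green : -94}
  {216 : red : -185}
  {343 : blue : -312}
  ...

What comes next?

{512 : green : -481}

First value goes 8, 27, 64, 125, 216, 343 → 512 (perfect cubes: 2³, 3³, 4³, …).
Colour: repeats green → red → blue; green, red, blue, green, red, blue → green.
Third value: together with the first value always sums to 31, so 23, 4, -33, -94, -185, -312 → -481.
Combining the parts gives {512 : green : -481}.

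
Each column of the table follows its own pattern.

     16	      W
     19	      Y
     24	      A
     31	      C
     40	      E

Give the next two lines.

51  G; 64  I

First component — differences are 3, 5, 7, … (increasing by 2 each time): 16, 19, 24, 31, 40 → 51 → 64.
Letter: letters move forward 2 places in the alphabet, wrapping Z→A; W, Y, A, C, E → G → I.
Putting the parts together: 51  G and then 64  I.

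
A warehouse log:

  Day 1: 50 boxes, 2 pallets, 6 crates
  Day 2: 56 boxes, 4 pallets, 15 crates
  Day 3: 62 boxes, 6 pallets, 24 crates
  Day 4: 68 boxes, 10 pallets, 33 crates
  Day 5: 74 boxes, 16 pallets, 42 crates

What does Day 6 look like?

Boxes: +6 each step; 50, 56, 62, 68, 74 → 80.
Pallets: each term is the sum of the two before it; 2, 4, 6, 10, 16 → 26.
Crates: +9 each step; 6, 15, 24, 33, 42 → 51.
Putting it together: 80 boxes, 26 pallets, 51 crates.

80 boxes, 26 pallets, 51 crates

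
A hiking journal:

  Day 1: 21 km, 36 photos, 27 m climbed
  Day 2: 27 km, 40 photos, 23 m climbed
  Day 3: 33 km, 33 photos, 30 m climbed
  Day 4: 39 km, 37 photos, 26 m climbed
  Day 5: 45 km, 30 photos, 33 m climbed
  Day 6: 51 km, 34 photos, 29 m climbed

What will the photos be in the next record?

27

For the photos, alternating steps +4, −7, +4, −7, …: 36, 40, 33, 37, 30, 34 → 27.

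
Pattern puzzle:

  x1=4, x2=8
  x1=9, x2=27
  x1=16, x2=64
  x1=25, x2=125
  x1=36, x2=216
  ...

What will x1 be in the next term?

X1: perfect squares: 2², 3², 4², …, so 4, 9, 16, 25, 36 → 49.

49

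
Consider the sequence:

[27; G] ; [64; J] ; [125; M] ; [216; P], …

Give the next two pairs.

[343; S], [512; V]

First component — perfect cubes: 3³, 4³, 5³, …: 27, 64, 125, 216 → 343 → 512.
Letter goes G, J, M, P → S → V (letters move forward 3 places in the alphabet).
So the next two pairs are [343; S] and [512; V].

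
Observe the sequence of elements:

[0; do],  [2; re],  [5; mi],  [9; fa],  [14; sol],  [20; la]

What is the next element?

[27; ti]

For the first coordinate, differences are 2, 3, 4, … (increasing by 1 each time): 0, 2, 5, 9, 14, 20 → 27.
Note: runs through the solfège scale do→ti, so do, re, mi, fa, sol, la → ti.
Putting it together: [27; ti].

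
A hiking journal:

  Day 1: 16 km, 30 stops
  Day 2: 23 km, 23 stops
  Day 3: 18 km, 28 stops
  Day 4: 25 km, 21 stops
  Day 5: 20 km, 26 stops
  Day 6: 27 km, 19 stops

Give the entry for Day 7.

22 km, 24 stops

Km goes 16, 23, 18, 25, 20, 27 → 22 (alternating steps +7, −5, +7, −5, …).
Stops: together with the km always sums to 46; 30, 23, 28, 21, 26, 19 → 24.
So the next line is 22 km, 24 stops.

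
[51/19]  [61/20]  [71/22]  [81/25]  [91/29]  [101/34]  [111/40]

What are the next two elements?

First part: +10 each step; 51, 61, 71, 81, 91, 101, 111 → 121 → 131.
Second part — differences are 1, 2, 3, … (increasing by 1 each time): 19, 20, 22, 25, 29, 34, 40 → 47 → 55.
Putting the parts together: [121/47] and then [131/55].

[121/47], [131/55]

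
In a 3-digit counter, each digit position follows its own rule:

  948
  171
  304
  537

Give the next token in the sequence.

For the first digit, +2 each step, mod 10: 9, 1, 3, 5 → 7.
Second digit — +3 each step, mod 10: 4, 7, 0, 3 → 6.
Third digit: +3 each step, mod 10, so 8, 1, 4, 7 → 0.
So the next token is 760.

760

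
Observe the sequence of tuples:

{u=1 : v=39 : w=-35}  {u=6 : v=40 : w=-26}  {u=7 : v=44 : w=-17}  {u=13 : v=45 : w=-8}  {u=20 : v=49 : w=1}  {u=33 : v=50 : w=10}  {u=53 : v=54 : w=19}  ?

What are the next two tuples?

{u=86 : v=55 : w=28}, {u=139 : v=59 : w=37}

U — each term is the sum of the two before it: 1, 6, 7, 13, 20, 33, 53 → 86 → 139.
V — alternating steps +1, +4, +1, +4, …: 39, 40, 44, 45, 49, 50, 54 → 55 → 59.
W: -35, -26, -17, -8, 1, 10, 19 → 28 → 37 (+9 each step).
So the next two tuples are {u=86 : v=55 : w=28} and {u=139 : v=59 : w=37}.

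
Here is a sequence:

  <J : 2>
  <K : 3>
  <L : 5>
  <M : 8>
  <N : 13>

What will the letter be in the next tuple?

O

Letter goes J, K, L, M, N → O (letters move forward 1 place in the alphabet).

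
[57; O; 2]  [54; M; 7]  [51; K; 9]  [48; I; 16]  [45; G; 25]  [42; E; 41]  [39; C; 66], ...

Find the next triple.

First value goes 57, 54, 51, 48, 45, 42, 39 → 36 (−3 each step).
Letter: O, M, K, I, G, E, C → A (letters move back 2 places in the alphabet).
Third value goes 2, 7, 9, 16, 25, 41, 66 → 107 (each term is the sum of the two before it).
Combining the parts gives [36; A; 107].

[36; A; 107]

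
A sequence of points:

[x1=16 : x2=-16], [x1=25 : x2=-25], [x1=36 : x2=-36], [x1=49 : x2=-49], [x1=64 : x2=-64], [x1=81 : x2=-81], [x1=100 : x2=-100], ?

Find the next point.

[x1=121 : x2=-121]

X1: 16, 25, 36, 49, 64, 81, 100 → 121 (perfect squares: 4², 5², 6², …).
X2 goes -16, -25, -36, -49, -64, -81, -100 → -121 (always the negative of the x1).
Combining the parts gives [x1=121 : x2=-121].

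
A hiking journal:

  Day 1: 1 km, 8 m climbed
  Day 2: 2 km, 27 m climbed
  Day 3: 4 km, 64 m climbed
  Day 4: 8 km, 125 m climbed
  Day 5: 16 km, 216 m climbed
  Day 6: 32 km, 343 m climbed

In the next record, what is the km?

Km: ×2 each step; 1, 2, 4, 8, 16, 32 → 64.

64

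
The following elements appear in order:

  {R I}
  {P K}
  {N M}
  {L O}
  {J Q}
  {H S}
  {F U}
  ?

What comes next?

First letter — letters move back 2 places in the alphabet: R, P, N, L, J, H, F → D.
Second letter: I, K, M, O, Q, S, U → W (letters move forward 2 places in the alphabet).
Putting it together: {D W}.

{D W}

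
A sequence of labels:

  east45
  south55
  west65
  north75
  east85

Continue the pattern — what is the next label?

south95

Direction: east, south, west, north, east → south (repeats east → south → west → north).
Second component — +10 each step: 45, 55, 65, 75, 85 → 95.
Combining the parts gives south95.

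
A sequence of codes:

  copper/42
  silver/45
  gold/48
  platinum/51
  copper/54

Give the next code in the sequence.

Metal — repeats copper → silver → gold → platinum: copper, silver, gold, platinum, copper → silver.
Second component goes 42, 45, 48, 51, 54 → 57 (+3 each step).
So the next code is silver/57.

silver/57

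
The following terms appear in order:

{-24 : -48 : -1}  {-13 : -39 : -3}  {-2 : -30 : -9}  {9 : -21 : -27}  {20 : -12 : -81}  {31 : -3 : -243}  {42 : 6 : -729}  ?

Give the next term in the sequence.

First entry: -24, -13, -2, 9, 20, 31, 42 → 53 (+11 each step).
Second entry — +9 each step: -48, -39, -30, -21, -12, -3, 6 → 15.
Third entry: -1, -3, -9, -27, -81, -243, -729 → -2187 (×3 each step).
Putting it together: {53 : 15 : -2187}.

{53 : 15 : -2187}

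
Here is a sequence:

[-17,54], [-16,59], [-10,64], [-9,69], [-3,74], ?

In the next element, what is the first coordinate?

-2

First coordinate goes -17, -16, -10, -9, -3 → -2 (alternating steps +1, +6, +1, +6, …).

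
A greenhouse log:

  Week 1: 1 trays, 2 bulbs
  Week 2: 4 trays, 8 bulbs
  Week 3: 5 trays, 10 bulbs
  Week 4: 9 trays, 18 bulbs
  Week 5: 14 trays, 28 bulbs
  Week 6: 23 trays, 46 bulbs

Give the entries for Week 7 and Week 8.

37 trays, 74 bulbs; 60 trays, 120 bulbs

Trays — each term is the sum of the two before it: 1, 4, 5, 9, 14, 23 → 37 → 60.
Bulbs: always 2 × the trays; 2, 8, 10, 18, 28, 46 → 74 → 120.
Putting the parts together: 37 trays, 74 bulbs and then 60 trays, 120 bulbs.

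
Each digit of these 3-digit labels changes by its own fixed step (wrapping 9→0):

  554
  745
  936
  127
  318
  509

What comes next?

790

For the first digit, +2 each step, mod 10: 5, 7, 9, 1, 3, 5 → 7.
Second digit: −1 each step, mod 10; 5, 4, 3, 2, 1, 0 → 9.
Third digit goes 4, 5, 6, 7, 8, 9 → 0 (+1 each step, mod 10).
Putting it together: 790.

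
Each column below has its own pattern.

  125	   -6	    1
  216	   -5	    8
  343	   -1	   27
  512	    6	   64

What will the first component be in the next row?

729

First component: 125, 216, 343, 512 → 729 (perfect cubes: 5³, 6³, 7³, …).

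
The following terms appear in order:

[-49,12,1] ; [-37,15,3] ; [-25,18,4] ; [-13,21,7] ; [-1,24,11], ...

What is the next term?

For the first component, +12 each step: -49, -37, -25, -13, -1 → 11.
For the second component, +3 each step: 12, 15, 18, 21, 24 → 27.
Third component: 1, 3, 4, 7, 11 → 18 (each term is the sum of the two before it).
Putting it together: [11,27,18].

[11,27,18]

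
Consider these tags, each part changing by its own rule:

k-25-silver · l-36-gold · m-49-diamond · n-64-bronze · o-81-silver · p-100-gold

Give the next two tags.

For the letter, letters move forward 1 place in the alphabet: k, l, m, n, o, p → q → r.
Second component: 25, 36, 49, 64, 81, 100 → 121 → 144 (perfect squares: 5², 6², 7², …).
Rank: silver, gold, diamond, bronze, silver, gold → diamond → bronze (repeats silver → gold → diamond → bronze).
So the next two tags are q-121-diamond and r-144-bronze.

q-121-diamond, r-144-bronze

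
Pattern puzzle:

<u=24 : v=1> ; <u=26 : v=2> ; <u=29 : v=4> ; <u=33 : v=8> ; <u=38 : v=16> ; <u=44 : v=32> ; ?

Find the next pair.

U: 24, 26, 29, 33, 38, 44 → 51 (differences are 2, 3, 4, … (increasing by 1 each time)).
V: 1, 2, 4, 8, 16, 32 → 64 (×2 each step).
So the next pair is <u=51 : v=64>.

<u=51 : v=64>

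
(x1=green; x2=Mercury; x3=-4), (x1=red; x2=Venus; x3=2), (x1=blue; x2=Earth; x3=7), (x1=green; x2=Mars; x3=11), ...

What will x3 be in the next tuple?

X3: differences are 6, 5, 4, … (decreasing by 1 each time), so -4, 2, 7, 11 → 14.

14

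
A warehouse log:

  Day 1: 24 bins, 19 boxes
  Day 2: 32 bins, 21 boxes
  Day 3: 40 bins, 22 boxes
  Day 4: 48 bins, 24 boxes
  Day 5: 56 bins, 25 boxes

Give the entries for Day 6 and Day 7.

64 bins, 27 boxes; 72 bins, 28 boxes

Bins — +8 each step: 24, 32, 40, 48, 56 → 64 → 72.
Boxes: alternating steps +2, +1, +2, +1, …, so 19, 21, 22, 24, 25 → 27 → 28.
So the next two records are 64 bins, 27 boxes and 72 bins, 28 boxes.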